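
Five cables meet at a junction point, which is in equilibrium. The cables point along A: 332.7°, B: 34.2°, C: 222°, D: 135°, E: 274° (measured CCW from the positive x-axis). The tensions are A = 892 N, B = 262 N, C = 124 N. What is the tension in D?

T_D ≈ 1360 N

Resolve: ΣF_x = 892 cos 332.7° + 262 cos 34.2° + 124 cos 222° + T_D cos 135° + T_E cos 274° = 0.
        ΣF_y = 892 sin 332.7° + 262 sin 34.2° + 124 sin 222° + T_D sin 135° + T_E sin 274° = 0.
The known terms sum to (917.2, -344.8) N, so -0.7071 T_D + 0.0698 T_E = -917.2 and 0.7071 T_D − 0.9976 T_E = 344.8.
Solving simultaneously: T_D = 1358 N, T_E = 616.9 N.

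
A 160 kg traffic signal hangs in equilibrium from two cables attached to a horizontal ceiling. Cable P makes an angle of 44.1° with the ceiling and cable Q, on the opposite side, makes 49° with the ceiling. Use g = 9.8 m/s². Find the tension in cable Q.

T_Q ≈ 1130 N

Weight W = 160 × 9.8 = 1568 N acts straight down.
Horizontal: T_P cos 44.1° = T_Q cos 49°  →  T_P = 0.9136 T_Q.
Vertical: T_P sin 44.1° + T_Q sin 49° = 1568.
Substituting the horizontal relation into the vertical equation gives 1.39 T_Q = 1568, so T_Q = 1128 N.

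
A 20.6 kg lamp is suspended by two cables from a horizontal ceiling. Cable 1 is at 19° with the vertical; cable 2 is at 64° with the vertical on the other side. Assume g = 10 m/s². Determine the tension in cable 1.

Angles from the horizontal: cable 1 is 90° − 19° = 71°, cable 2 is 90° − 64° = 26°.
Weight W = 20.6 × 10 = 206 N acts straight down.
Horizontal: T_1 cos 71° = T_2 cos 26°  →  T_2 = 0.3622 T_1.
Vertical: T_1 sin 71° + T_2 sin 26° = 206.
Substituting the horizontal relation into the vertical equation gives 1.104 T_1 = 206, so T_1 = 186.5 N.

T_1 ≈ 187 N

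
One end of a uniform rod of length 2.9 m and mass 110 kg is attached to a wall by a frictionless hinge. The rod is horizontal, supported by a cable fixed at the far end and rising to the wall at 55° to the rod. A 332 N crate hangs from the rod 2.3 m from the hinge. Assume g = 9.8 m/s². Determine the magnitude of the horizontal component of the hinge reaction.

Take torques about the hinge: T sin 55° · 2.9 = 110×9.8×1.45 + 332×2.3 = 2326.7 N·m.
So T = 2326.7 / (0.8192 × 2.9) = 979.44 N.
ΣF_x = 0: H_x = T cos 55° = 561.78 N.

H_x ≈ 562 N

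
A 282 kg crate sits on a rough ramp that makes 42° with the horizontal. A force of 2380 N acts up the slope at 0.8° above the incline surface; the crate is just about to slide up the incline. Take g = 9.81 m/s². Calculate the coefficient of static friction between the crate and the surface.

On the verge of sliding up the incline, friction is at its maximum μN and acts down the slope.
Perpendicular to incline: N = W cos 42° − P sin 0.8° = 2056 − 33.23 = 2023 N.
Along incline: P cos 0.8° − μN = W sin 42° → μ = −(W sin 42° − P cos 0.8°) / N = 0.2614.

μ ≈ 0.261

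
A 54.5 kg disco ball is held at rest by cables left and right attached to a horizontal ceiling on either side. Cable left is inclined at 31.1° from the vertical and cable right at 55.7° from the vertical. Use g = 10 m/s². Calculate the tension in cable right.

Angles from the horizontal: cable left is 90° − 31.1° = 58.9°, cable right is 90° − 55.7° = 34.3°.
Weight W = 54.5 × 10 = 545 N acts straight down.
Horizontal: T_left cos 58.9° = T_right cos 34.3°  →  T_left = 1.599 T_right.
Vertical: T_left sin 58.9° + T_right sin 34.3° = 545.
Substituting the horizontal relation into the vertical equation gives 1.933 T_right = 545, so T_right = 282 N.

T_right ≈ 282 N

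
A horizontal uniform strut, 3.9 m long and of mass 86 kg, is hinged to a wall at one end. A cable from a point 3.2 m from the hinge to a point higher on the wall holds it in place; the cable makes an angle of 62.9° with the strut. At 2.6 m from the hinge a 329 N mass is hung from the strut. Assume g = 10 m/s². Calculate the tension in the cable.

Take torques about the hinge: T sin 62.9° · 3.2 = 86×10×1.95 + 329×2.6 = 2532.4 N·m.
So T = 2532.4 / (0.8902 × 3.2) = 888.97 N.

T ≈ 889 N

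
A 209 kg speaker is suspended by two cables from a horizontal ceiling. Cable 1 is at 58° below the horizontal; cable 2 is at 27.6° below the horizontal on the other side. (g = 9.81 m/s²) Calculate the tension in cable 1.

T_1 ≈ 1820 N

Weight W = 209 × 9.81 = 2050 N acts straight down.
Horizontal: T_1 cos 58° = T_2 cos 27.6°  →  T_2 = 0.598 T_1.
Vertical: T_1 sin 58° + T_2 sin 27.6° = 2050.
Substituting the horizontal relation into the vertical equation gives 1.125 T_1 = 2050, so T_1 = 1822 N.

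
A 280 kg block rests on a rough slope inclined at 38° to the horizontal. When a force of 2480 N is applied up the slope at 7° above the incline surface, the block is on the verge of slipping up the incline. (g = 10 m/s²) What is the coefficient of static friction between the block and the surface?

On the verge of sliding up the incline, friction is at its maximum μN and acts down the slope.
Perpendicular to incline: N = W cos 38° − P sin 7° = 2206 − 302.2 = 1904 N.
Along incline: P cos 7° − μN = W sin 38° → μ = −(W sin 38° − P cos 7°) / N = 0.3874.

μ ≈ 0.387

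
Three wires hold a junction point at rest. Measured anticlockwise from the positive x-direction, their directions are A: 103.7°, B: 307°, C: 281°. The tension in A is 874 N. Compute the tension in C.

T_C ≈ 789 N

Resolve: ΣF_x = 874 cos 103.7° + T_B cos 307° + T_C cos 281° = 0.
        ΣF_y = 874 sin 103.7° + T_B sin 307° + T_C sin 281° = 0.
The known terms sum to (-207, 849.1) N, so 0.6018 T_B + 0.1908 T_C = 207 and -0.7986 T_B − 0.9816 T_C = -849.1.
Solving simultaneously: T_B = 93.92 N, T_C = 788.6 N.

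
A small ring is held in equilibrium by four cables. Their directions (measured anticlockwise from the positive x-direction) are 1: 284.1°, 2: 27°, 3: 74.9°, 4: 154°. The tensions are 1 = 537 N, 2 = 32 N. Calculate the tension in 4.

T_4 ≈ 291 N

Resolve: ΣF_x = 537 cos 284.1° + 32 cos 27° + T_3 cos 74.9° + T_4 cos 154° = 0.
        ΣF_y = 537 sin 284.1° + 32 sin 27° + T_3 sin 74.9° + T_4 sin 154° = 0.
The known terms sum to (159.3, -506.3) N, so 0.2605 T_3 − 0.8988 T_4 = -159.3 and 0.9655 T_3 + 0.4384 T_4 = 506.3.
Solving simultaneously: T_3 = 392.3 N, T_4 = 291 N.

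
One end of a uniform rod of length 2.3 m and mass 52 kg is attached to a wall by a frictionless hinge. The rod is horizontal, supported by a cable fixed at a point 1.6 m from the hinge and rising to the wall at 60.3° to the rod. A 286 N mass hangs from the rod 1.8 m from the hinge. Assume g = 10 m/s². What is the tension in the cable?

Take torques about the hinge: T sin 60.3° · 1.6 = 52×10×1.15 + 286×1.8 = 1112.8 N·m.
So T = 1112.8 / (0.8686 × 1.6) = 800.68 N.

T ≈ 801 N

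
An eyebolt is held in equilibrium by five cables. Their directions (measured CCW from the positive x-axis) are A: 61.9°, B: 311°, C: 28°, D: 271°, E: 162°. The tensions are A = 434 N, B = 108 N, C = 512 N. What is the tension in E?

Resolve: ΣF_x = 434 cos 61.9° + 108 cos 311° + 512 cos 28° + T_D cos 271° + T_E cos 162° = 0.
        ΣF_y = 434 sin 61.9° + 108 sin 311° + 512 sin 28° + T_D sin 271° + T_E sin 162° = 0.
The known terms sum to (727.3, 541.7) N, so 0.0175 T_D − 0.9511 T_E = -727.3 and -0.9998 T_D + 0.3090 T_E = -541.7.
Solving simultaneously: T_D = 782.6 N, T_E = 779.1 N.

T_E ≈ 779 N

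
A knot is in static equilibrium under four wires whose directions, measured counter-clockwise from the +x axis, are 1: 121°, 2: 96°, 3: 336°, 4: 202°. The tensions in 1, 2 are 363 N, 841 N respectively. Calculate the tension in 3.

Resolve: ΣF_x = 363 cos 121° + 841 cos 96° + T_3 cos 336° + T_4 cos 202° = 0.
        ΣF_y = 363 sin 121° + 841 sin 96° + T_3 sin 336° + T_4 sin 202° = 0.
The known terms sum to (-274.9, 1148) N, so 0.9135 T_3 − 0.9272 T_4 = 274.9 and -0.4067 T_3 − 0.3746 T_4 = -1148.
Solving simultaneously: T_3 = 1622 N, T_4 = 1302 N.

T_3 ≈ 1620 N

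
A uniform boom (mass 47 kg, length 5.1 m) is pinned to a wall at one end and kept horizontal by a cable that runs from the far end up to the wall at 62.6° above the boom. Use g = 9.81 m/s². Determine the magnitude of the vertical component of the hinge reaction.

Take torques about the hinge: T sin 62.6° · 5.1 = 47×9.81×2.55 = 1175.7 N·m.
So T = 1175.7 / (0.8878 × 5.1) = 259.67 N.
ΣF_y = 0: H_y = (47×9.81) − T sin 62.6° = 461.07 − 230.53 = 230.54 N.

|H_y| ≈ 231 N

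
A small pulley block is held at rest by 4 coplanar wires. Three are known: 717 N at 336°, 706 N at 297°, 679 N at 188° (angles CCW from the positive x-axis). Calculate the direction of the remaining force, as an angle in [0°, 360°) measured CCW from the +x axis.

Sum the known components: ΣF_x = 303.1 N, ΣF_y = -1015 N.
For equilibrium the remaining force must supply (−ΣF_x, −ΣF_y) = (-303.1, 1015) N.
Magnitude = √((-303.1)² + (1015)²) = 1059 N; direction = atan2(1015, -303.1) = 106.6°.

θ ≈ 107°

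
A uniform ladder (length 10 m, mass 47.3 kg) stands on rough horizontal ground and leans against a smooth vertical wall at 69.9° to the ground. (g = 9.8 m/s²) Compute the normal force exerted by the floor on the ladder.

N_floor ≈ 464 N

ΣF_y = 0: N_floor = 47.3×9.8 = 463.54 N.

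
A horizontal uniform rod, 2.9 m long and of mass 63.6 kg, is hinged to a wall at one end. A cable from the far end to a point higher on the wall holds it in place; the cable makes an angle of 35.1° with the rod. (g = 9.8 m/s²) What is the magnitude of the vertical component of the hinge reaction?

Take torques about the hinge: T sin 35.1° · 2.9 = 63.6×9.8×1.45 = 903.76 N·m.
So T = 903.76 / (0.5750 × 2.9) = 541.98 N.
ΣF_y = 0: H_y = (63.6×9.8) − T sin 35.1° = 623.28 − 311.64 = 311.64 N.

|H_y| ≈ 312 N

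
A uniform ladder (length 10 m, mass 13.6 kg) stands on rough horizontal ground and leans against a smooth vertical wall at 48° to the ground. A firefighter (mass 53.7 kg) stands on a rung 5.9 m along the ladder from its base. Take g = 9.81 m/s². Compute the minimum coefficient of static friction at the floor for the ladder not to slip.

μ_min ≈ 0.515

ΣF_y = 0: N_floor = 13.6×9.81 + 53.7×9.81 = 660.21 N.
Torques about the foot: N_wall · 10 sin 48° = 13.6×9.81×5 cos 48° + 53.7×9.81×5.9 cos 48° → N_wall = 339.92 N.
ΣF_x = 0: f_floor = N_wall = 339.92 N.
μ_min = f_floor / N_floor = 339.92 / 660.21 = 0.5149.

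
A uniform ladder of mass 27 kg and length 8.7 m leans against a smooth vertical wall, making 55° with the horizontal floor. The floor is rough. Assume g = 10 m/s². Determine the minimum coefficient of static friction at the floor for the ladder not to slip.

μ_min ≈ 0.350

ΣF_y = 0: N_floor = 27×10 = 270 N.
Torques about the foot: N_wall · 8.7 sin 55° = 27×10×4.35 cos 55° → N_wall = 94.528 N.
ΣF_x = 0: f_floor = N_wall = 94.528 N.
μ_min = f_floor / N_floor = 94.528 / 270 = 0.3501.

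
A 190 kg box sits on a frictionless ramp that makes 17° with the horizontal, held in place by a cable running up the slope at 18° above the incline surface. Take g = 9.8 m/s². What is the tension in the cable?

T ≈ 572 N

Take axes along and perpendicular to the incline. Weight components: W sin 17° = 544.4 N down-slope, W cos 17° = 1781 N into the surface.
Along incline: T cos 18° = W sin 17° → T = 572.4 N.
Perpendicular: N = W cos 17° − T sin 18° = 1604 N.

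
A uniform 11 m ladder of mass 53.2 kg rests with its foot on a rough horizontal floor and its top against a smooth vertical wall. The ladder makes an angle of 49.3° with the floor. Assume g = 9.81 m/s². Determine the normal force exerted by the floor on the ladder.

ΣF_y = 0: N_floor = 53.2×9.81 = 521.89 N.

N_floor ≈ 522 N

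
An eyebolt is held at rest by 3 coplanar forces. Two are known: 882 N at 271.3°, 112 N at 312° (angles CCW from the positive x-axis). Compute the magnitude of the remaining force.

Sum the known components: ΣF_x = 94.95 N, ΣF_y = -965 N.
For equilibrium the remaining force must supply (−ΣF_x, −ΣF_y) = (-94.95, 965) N.
Magnitude = √((-94.95)² + (965)²) = 969.7 N; direction = atan2(965, -94.95) = 95.6°.

F ≈ 970 N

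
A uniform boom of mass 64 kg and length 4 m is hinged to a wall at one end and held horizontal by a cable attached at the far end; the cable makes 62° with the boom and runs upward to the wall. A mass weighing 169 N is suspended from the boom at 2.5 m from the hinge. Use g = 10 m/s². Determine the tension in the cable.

Take torques about the hinge: T sin 62° · 4 = 64×10×2 + 169×2.5 = 1702.5 N·m.
So T = 1702.5 / (0.8829 × 4) = 482.05 N.

T ≈ 482 N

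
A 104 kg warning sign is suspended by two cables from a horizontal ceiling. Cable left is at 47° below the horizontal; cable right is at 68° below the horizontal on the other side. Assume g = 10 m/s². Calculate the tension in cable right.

T_right ≈ 783 N

Weight W = 104 × 10 = 1040 N acts straight down.
Horizontal: T_left cos 47° = T_right cos 68°  →  T_left = 0.5493 T_right.
Vertical: T_left sin 47° + T_right sin 68° = 1040.
Substituting the horizontal relation into the vertical equation gives 1.329 T_right = 1040, so T_right = 782.6 N.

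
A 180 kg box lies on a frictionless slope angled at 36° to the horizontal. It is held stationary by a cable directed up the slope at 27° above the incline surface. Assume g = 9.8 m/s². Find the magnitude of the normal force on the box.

N ≈ 899 N

Take axes along and perpendicular to the incline. Weight components: W sin 36° = 1037 N down-slope, W cos 36° = 1427 N into the surface.
Along incline: T cos 27° = W sin 36° → T = 1164 N.
Perpendicular: N = W cos 36° − T sin 27° = 898.8 N.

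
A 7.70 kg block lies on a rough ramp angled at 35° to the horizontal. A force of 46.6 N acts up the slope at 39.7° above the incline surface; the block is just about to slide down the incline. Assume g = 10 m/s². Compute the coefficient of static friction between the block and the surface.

μ ≈ 0.250

On the verge of sliding down the incline, friction is at its maximum μN and acts up the slope.
Perpendicular to incline: N = W cos 35° − P sin 39.7° = 63.07 − 29.77 = 33.31 N.
Along incline: P cos 39.7° + μN = W sin 35° → μ = (W sin 35° − P cos 39.7°) / N = 0.2495.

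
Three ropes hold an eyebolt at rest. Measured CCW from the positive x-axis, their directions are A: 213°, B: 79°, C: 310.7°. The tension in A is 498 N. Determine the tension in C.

T_C ≈ 456 N

Resolve: ΣF_x = 498 cos 213° + T_B cos 79° + T_C cos 310.7° = 0.
        ΣF_y = 498 sin 213° + T_B sin 79° + T_C sin 310.7° = 0.
The known terms sum to (-417.7, -271.2) N, so 0.1908 T_B + 0.6521 T_C = 417.7 and 0.9816 T_B − 0.7581 T_C = 271.2.
Solving simultaneously: T_B = 628.9 N, T_C = 456.5 N.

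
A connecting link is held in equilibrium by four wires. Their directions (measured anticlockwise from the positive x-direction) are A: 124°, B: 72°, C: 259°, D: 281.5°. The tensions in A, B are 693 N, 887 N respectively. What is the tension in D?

Resolve: ΣF_x = 693 cos 124° + 887 cos 72° + T_C cos 259° + T_D cos 281.5° = 0.
        ΣF_y = 693 sin 124° + 887 sin 72° + T_C sin 259° + T_D sin 281.5° = 0.
The known terms sum to (-113.4, 1418) N, so -0.1908 T_C + 0.1994 T_D = 113.4 and -0.9816 T_C − 0.9799 T_D = -1418.
Solving simultaneously: T_C = 448.4 N, T_D = 998 N.

T_D ≈ 998 N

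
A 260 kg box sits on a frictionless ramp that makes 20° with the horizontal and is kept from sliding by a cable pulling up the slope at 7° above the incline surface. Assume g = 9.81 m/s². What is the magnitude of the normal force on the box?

Take axes along and perpendicular to the incline. Weight components: W sin 20° = 872.4 N down-slope, W cos 20° = 2397 N into the surface.
Along incline: T cos 7° = W sin 20° → T = 878.9 N.
Perpendicular: N = W cos 20° − T sin 7° = 2290 N.

N ≈ 2290 N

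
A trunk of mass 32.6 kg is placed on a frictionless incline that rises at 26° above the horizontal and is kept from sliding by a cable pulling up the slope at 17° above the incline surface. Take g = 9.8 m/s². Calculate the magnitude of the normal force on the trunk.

Take axes along and perpendicular to the incline. Weight components: W sin 26° = 140.1 N down-slope, W cos 26° = 287.1 N into the surface.
Along incline: T cos 17° = W sin 26° → T = 146.4 N.
Perpendicular: N = W cos 26° − T sin 17° = 244.3 N.

N ≈ 244 N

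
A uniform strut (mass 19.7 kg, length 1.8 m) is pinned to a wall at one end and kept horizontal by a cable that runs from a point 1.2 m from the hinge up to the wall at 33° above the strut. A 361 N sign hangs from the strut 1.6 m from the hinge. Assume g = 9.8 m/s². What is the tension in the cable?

T ≈ 1150 N

Take torques about the hinge: T sin 33° · 1.2 = 19.7×9.8×0.9 + 361×1.6 = 751.35 N·m.
So T = 751.35 / (0.5446 × 1.2) = 1149.6 N.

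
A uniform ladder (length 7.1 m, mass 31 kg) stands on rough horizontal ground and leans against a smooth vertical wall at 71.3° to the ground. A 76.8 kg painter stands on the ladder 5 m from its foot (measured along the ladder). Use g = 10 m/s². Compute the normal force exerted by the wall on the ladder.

N_wall ≈ 236 N

Torques about the foot: N_wall · 7.1 sin 71.3° = 31×10×3.55 cos 71.3° + 76.8×10×5 cos 71.3° → N_wall = 235.53 N.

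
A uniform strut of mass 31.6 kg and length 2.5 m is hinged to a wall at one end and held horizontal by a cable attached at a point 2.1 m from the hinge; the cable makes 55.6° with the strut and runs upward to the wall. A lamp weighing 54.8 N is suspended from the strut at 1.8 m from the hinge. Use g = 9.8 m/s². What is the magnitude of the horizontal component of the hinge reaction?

H_x ≈ 158 N

Take torques about the hinge: T sin 55.6° · 2.1 = 31.6×9.8×1.25 + 54.8×1.8 = 485.74 N·m.
So T = 485.74 / (0.8251 × 2.1) = 280.33 N.
ΣF_x = 0: H_x = T cos 55.6° = 158.38 N.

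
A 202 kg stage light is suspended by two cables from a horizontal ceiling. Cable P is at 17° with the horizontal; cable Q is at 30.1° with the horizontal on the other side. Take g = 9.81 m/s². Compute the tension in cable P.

Weight W = 202 × 9.81 = 1982 N acts straight down.
Horizontal: T_P cos 17° = T_Q cos 30.1°  →  T_Q = 1.105 T_P.
Vertical: T_P sin 17° + T_Q sin 30.1° = 1982.
Substituting the horizontal relation into the vertical equation gives 0.8467 T_P = 1982, so T_P = 2340 N.

T_P ≈ 2340 N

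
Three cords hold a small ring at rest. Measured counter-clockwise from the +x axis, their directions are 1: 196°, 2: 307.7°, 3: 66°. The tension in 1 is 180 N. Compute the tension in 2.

Resolve: ΣF_x = 180 cos 196° + T_2 cos 307.7° + T_3 cos 66° = 0.
        ΣF_y = 180 sin 196° + T_2 sin 307.7° + T_3 sin 66° = 0.
The known terms sum to (-173, -49.61) N, so 0.6115 T_2 + 0.4067 T_3 = 173 and -0.7912 T_2 + 0.9135 T_3 = 49.61.
Solving simultaneously: T_2 = 156.6 N, T_3 = 189.9 N.

T_2 ≈ 157 N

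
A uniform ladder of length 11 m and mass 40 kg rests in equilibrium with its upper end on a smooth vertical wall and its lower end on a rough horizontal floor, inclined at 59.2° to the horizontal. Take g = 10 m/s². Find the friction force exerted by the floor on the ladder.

Torques about the foot: N_wall · 11 sin 59.2° = 40×10×5.5 cos 59.2° → N_wall = 119.22 N.
ΣF_x = 0: f_floor = N_wall = 119.22 N.

f ≈ 119 N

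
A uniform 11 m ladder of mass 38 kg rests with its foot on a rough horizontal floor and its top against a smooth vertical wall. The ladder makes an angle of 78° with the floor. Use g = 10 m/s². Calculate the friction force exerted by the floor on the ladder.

f ≈ 40.4 N

Torques about the foot: N_wall · 11 sin 78° = 38×10×5.5 cos 78° → N_wall = 40.386 N.
ΣF_x = 0: f_floor = N_wall = 40.386 N.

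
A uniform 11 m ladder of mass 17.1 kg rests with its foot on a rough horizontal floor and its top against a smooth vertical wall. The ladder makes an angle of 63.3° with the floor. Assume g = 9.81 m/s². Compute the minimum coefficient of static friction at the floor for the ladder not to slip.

ΣF_y = 0: N_floor = 17.1×9.81 = 167.75 N.
Torques about the foot: N_wall · 11 sin 63.3° = 17.1×9.81×5.5 cos 63.3° → N_wall = 42.185 N.
ΣF_x = 0: f_floor = N_wall = 42.185 N.
μ_min = f_floor / N_floor = 42.185 / 167.75 = 0.2515.

μ_min ≈ 0.251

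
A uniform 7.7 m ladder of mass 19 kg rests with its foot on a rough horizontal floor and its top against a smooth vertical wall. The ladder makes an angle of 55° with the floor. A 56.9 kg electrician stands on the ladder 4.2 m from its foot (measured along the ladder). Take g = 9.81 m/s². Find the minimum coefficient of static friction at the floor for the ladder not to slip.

ΣF_y = 0: N_floor = 19×9.81 + 56.9×9.81 = 744.58 N.
Torques about the foot: N_wall · 7.7 sin 55° = 19×9.81×3.85 cos 55° + 56.9×9.81×4.2 cos 55° → N_wall = 278.45 N.
ΣF_x = 0: f_floor = N_wall = 278.45 N.
μ_min = f_floor / N_floor = 278.45 / 744.58 = 0.374.

μ_min ≈ 0.374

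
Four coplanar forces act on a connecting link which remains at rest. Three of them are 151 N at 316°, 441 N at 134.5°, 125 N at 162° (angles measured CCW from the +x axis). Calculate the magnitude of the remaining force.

F ≈ 405 N

Sum the known components: ΣF_x = -319.4 N, ΣF_y = 248.3 N.
For equilibrium the remaining force must supply (−ΣF_x, −ΣF_y) = (319.4, -248.3) N.
Magnitude = √((319.4)² + (-248.3)²) = 404.5 N; direction = atan2(-248.3, 319.4) = 322.1°.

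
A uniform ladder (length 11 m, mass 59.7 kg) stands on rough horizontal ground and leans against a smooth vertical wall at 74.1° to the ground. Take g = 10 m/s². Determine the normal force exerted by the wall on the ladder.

Torques about the foot: N_wall · 11 sin 74.1° = 59.7×10×5.5 cos 74.1° → N_wall = 85.03 N.

N_wall ≈ 85 N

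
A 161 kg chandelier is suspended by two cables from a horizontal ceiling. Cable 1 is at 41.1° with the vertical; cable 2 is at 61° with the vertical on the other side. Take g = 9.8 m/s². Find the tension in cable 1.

Angles from the horizontal: cable 1 is 90° − 41.1° = 48.9°, cable 2 is 90° − 61° = 29°.
Weight W = 161 × 9.8 = 1578 N acts straight down.
Horizontal: T_1 cos 48.9° = T_2 cos 29°  →  T_2 = 0.7516 T_1.
Vertical: T_1 sin 48.9° + T_2 sin 29° = 1578.
Substituting the horizontal relation into the vertical equation gives 1.118 T_1 = 1578, so T_1 = 1411 N.

T_1 ≈ 1410 N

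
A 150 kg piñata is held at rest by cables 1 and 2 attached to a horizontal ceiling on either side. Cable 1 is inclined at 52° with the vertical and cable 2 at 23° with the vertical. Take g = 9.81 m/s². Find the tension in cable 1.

Angles from the horizontal: cable 1 is 90° − 52° = 38°, cable 2 is 90° − 23° = 67°.
Weight W = 150 × 9.81 = 1472 N acts straight down.
Horizontal: T_1 cos 38° = T_2 cos 67°  →  T_2 = 2.017 T_1.
Vertical: T_1 sin 38° + T_2 sin 67° = 1472.
Substituting the horizontal relation into the vertical equation gives 2.472 T_1 = 1472, so T_1 = 595.2 N.

T_1 ≈ 595 N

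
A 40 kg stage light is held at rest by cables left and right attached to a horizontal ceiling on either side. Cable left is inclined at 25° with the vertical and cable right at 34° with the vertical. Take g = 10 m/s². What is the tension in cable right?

Angles from the horizontal: cable left is 90° − 25° = 65°, cable right is 90° − 34° = 56°.
Weight W = 40 × 10 = 400 N acts straight down.
Horizontal: T_left cos 65° = T_right cos 56°  →  T_left = 1.323 T_right.
Vertical: T_left sin 65° + T_right sin 56° = 400.
Substituting the horizontal relation into the vertical equation gives 2.028 T_right = 400, so T_right = 197.2 N.

T_right ≈ 197 N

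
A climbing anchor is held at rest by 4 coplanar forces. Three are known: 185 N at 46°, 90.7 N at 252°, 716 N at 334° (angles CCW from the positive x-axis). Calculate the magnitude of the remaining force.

F ≈ 790 N

Sum the known components: ΣF_x = 744 N, ΣF_y = -267.1 N.
For equilibrium the remaining force must supply (−ΣF_x, −ΣF_y) = (-744, 267.1) N.
Magnitude = √((-744)² + (267.1)²) = 790.5 N; direction = atan2(267.1, -744) = 160.3°.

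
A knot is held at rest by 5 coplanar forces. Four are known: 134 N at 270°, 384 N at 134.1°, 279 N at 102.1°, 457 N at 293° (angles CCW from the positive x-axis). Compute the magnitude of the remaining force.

F ≈ 147 N

Sum the known components: ΣF_x = -147.1 N, ΣF_y = -6.109 N.
For equilibrium the remaining force must supply (−ΣF_x, −ΣF_y) = (147.1, 6.109) N.
Magnitude = √((147.1)² + (6.109)²) = 147.3 N; direction = atan2(6.109, 147.1) = 2.4°.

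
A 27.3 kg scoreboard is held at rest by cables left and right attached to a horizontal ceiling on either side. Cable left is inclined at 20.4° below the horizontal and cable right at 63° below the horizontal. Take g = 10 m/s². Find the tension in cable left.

T_left ≈ 125 N

Weight W = 27.3 × 10 = 273 N acts straight down.
Horizontal: T_left cos 20.4° = T_right cos 63°  →  T_right = 2.065 T_left.
Vertical: T_left sin 20.4° + T_right sin 63° = 273.
Substituting the horizontal relation into the vertical equation gives 2.188 T_left = 273, so T_left = 124.8 N.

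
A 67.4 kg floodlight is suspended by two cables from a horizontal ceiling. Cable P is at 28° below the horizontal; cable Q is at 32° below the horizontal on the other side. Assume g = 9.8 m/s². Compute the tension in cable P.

Weight W = 67.4 × 9.8 = 660.5 N acts straight down.
Horizontal: T_P cos 28° = T_Q cos 32°  →  T_Q = 1.041 T_P.
Vertical: T_P sin 28° + T_Q sin 32° = 660.5.
Substituting the horizontal relation into the vertical equation gives 1.021 T_P = 660.5, so T_P = 646.8 N.

T_P ≈ 647 N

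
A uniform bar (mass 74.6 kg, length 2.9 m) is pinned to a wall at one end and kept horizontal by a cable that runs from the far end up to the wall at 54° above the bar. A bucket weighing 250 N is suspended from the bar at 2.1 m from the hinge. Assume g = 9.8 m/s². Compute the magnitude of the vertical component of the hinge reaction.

|H_y| ≈ 435 N

Take torques about the hinge: T sin 54° · 2.9 = 74.6×9.8×1.45 + 250×2.1 = 1585.1 N·m.
So T = 1585.1 / (0.8090 × 2.9) = 675.6 N.
ΣF_y = 0: H_y = (74.6×9.8 + 250) − T sin 54° = 981.08 − 546.57 = 434.51 N.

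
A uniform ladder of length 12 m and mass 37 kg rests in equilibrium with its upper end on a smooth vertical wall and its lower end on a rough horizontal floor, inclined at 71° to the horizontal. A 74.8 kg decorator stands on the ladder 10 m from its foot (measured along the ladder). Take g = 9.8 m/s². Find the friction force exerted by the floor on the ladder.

Torques about the foot: N_wall · 12 sin 71° = 37×9.8×6 cos 71° + 74.8×9.8×10 cos 71° → N_wall = 272.76 N.
ΣF_x = 0: f_floor = N_wall = 272.76 N.

f ≈ 273 N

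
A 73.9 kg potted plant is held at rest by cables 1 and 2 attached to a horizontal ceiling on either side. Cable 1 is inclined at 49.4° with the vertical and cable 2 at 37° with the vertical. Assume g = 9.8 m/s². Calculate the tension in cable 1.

T_1 ≈ 437 N

Angles from the horizontal: cable 1 is 90° − 49.4° = 40.6°, cable 2 is 90° − 37° = 53°.
Weight W = 73.9 × 9.8 = 724.2 N acts straight down.
Horizontal: T_1 cos 40.6° = T_2 cos 53°  →  T_2 = 1.262 T_1.
Vertical: T_1 sin 40.6° + T_2 sin 53° = 724.2.
Substituting the horizontal relation into the vertical equation gives 1.658 T_1 = 724.2, so T_1 = 436.7 N.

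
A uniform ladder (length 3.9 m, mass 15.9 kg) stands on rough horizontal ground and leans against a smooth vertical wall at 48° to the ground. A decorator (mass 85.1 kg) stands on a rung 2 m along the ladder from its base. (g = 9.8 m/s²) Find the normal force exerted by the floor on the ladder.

ΣF_y = 0: N_floor = 15.9×9.8 + 85.1×9.8 = 989.8 N.

N_floor ≈ 990 N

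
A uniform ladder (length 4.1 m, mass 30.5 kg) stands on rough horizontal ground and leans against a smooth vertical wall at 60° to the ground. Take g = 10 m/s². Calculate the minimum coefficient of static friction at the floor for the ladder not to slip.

ΣF_y = 0: N_floor = 30.5×10 = 305 N.
Torques about the foot: N_wall · 4.1 sin 60° = 30.5×10×2.05 cos 60° → N_wall = 88.046 N.
ΣF_x = 0: f_floor = N_wall = 88.046 N.
μ_min = f_floor / N_floor = 88.046 / 305 = 0.2887.

μ_min ≈ 0.289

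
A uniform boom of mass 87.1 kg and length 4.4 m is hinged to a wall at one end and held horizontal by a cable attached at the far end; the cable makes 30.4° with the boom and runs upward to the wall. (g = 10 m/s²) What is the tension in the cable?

T ≈ 861 N

Take torques about the hinge: T sin 30.4° · 4.4 = 87.1×10×2.2 = 1916.2 N·m.
So T = 1916.2 / (0.5060 × 4.4) = 860.61 N.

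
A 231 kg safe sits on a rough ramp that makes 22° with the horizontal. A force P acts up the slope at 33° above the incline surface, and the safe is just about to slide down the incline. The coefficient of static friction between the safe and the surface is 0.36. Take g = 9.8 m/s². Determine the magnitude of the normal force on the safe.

N ≈ 2020 N

On the verge of sliding down the incline, friction equals μN and acts up the slope.
Perpendicular: N + P sin 33° = W cos 22° = 2099 N.
Along incline: P cos 33° + μN = W sin 22° with W sin 22° = 848 N.
Solving the pair for P and N: P = 143.8 N, N = 2021 N (and f = μN = 727.4 N).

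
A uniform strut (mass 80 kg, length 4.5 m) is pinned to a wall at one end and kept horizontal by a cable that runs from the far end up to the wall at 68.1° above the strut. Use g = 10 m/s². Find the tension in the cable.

T ≈ 431 N

Take torques about the hinge: T sin 68.1° · 4.5 = 80×10×2.25 = 1800 N·m.
So T = 1800 / (0.9278 × 4.5) = 431.11 N.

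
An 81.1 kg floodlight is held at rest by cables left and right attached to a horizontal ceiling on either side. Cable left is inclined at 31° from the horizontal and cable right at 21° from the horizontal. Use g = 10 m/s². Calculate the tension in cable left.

Weight W = 81.1 × 10 = 811 N acts straight down.
Horizontal: T_left cos 31° = T_right cos 21°  →  T_right = 0.9182 T_left.
Vertical: T_left sin 31° + T_right sin 21° = 811.
Substituting the horizontal relation into the vertical equation gives 0.8441 T_left = 811, so T_left = 960.8 N.

T_left ≈ 961 N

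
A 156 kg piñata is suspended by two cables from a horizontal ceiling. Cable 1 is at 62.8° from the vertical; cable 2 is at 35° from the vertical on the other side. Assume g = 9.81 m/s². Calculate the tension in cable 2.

T_2 ≈ 1370 N

Angles from the horizontal: cable 1 is 90° − 62.8° = 27.2°, cable 2 is 90° − 35° = 55°.
Weight W = 156 × 9.81 = 1530 N acts straight down.
Horizontal: T_1 cos 27.2° = T_2 cos 55°  →  T_1 = 0.6449 T_2.
Vertical: T_1 sin 27.2° + T_2 sin 55° = 1530.
Substituting the horizontal relation into the vertical equation gives 1.114 T_2 = 1530, so T_2 = 1374 N.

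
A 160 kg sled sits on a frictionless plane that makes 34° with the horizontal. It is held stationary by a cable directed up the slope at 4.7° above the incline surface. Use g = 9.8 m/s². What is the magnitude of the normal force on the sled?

Take axes along and perpendicular to the incline. Weight components: W sin 34° = 876.8 N down-slope, W cos 34° = 1300 N into the surface.
Along incline: T cos 4.7° = W sin 34° → T = 879.8 N.
Perpendicular: N = W cos 34° − T sin 4.7° = 1228 N.

N ≈ 1230 N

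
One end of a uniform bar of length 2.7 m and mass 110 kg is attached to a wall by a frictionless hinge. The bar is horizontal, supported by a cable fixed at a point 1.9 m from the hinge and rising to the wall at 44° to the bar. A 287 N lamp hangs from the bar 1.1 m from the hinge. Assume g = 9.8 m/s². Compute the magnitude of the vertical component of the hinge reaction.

Take torques about the hinge: T sin 44° · 1.9 = 110×9.8×1.35 + 287×1.1 = 1771 N·m.
So T = 1771 / (0.6947 × 1.9) = 1341.8 N.
ΣF_y = 0: H_y = (110×9.8 + 287) − T sin 44° = 1365 − 932.11 = 432.89 N.

|H_y| ≈ 433 N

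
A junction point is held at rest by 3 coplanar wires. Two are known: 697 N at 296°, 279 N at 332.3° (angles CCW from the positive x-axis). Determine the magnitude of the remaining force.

F ≈ 937 N

Sum the known components: ΣF_x = 552.6 N, ΣF_y = -756.2 N.
For equilibrium the remaining force must supply (−ΣF_x, −ΣF_y) = (-552.6, 756.2) N.
Magnitude = √((-552.6)² + (756.2)²) = 936.5 N; direction = atan2(756.2, -552.6) = 126.2°.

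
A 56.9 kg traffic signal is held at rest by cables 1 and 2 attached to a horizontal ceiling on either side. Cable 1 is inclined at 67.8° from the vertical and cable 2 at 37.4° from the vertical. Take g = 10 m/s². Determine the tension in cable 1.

Angles from the horizontal: cable 1 is 90° − 67.8° = 22.2°, cable 2 is 90° − 37.4° = 52.6°.
Weight W = 56.9 × 10 = 569 N acts straight down.
Horizontal: T_1 cos 22.2° = T_2 cos 52.6°  →  T_2 = 1.524 T_1.
Vertical: T_1 sin 22.2° + T_2 sin 52.6° = 569.
Substituting the horizontal relation into the vertical equation gives 1.589 T_1 = 569, so T_1 = 358.1 N.

T_1 ≈ 358 N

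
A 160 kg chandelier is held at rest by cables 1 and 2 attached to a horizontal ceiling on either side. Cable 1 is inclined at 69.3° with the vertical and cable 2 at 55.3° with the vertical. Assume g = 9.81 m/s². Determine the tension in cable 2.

Angles from the horizontal: cable 1 is 90° − 69.3° = 20.7°, cable 2 is 90° − 55.3° = 34.7°.
Weight W = 160 × 9.81 = 1570 N acts straight down.
Horizontal: T_1 cos 20.7° = T_2 cos 34.7°  →  T_1 = 0.8789 T_2.
Vertical: T_1 sin 20.7° + T_2 sin 34.7° = 1570.
Substituting the horizontal relation into the vertical equation gives 0.8799 T_2 = 1570, so T_2 = 1784 N.

T_2 ≈ 1780 N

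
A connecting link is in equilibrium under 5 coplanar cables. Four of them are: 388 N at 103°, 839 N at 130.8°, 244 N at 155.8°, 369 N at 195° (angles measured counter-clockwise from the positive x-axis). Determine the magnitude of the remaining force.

Sum the known components: ΣF_x = -1214 N, ΣF_y = 1018 N.
For equilibrium the remaining force must supply (−ΣF_x, −ΣF_y) = (1214, -1018) N.
Magnitude = √((1214)² + (-1018)²) = 1585 N; direction = atan2(-1018, 1214) = 320.0°.

F ≈ 1580 N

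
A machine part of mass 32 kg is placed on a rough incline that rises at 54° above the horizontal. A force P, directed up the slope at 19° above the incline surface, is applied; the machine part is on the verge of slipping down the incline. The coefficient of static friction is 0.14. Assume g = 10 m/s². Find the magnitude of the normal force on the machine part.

On the verge of sliding down the incline, friction equals μN and acts up the slope.
Perpendicular: N + P sin 19° = W cos 54° = 188.1 N.
Along incline: P cos 19° + μN = W sin 54° with W sin 54° = 258.9 N.
Solving the pair for P and N: P = 258.4 N, N = 104 N (and f = μN = 14.55 N).

N ≈ 104 N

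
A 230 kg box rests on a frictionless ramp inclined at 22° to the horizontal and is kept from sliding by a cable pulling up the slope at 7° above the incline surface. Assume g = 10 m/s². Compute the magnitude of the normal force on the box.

N ≈ 2030 N

Take axes along and perpendicular to the incline. Weight components: W sin 22° = 861.6 N down-slope, W cos 22° = 2133 N into the surface.
Along incline: T cos 7° = W sin 22° → T = 868.1 N.
Perpendicular: N = W cos 22° − T sin 7° = 2027 N.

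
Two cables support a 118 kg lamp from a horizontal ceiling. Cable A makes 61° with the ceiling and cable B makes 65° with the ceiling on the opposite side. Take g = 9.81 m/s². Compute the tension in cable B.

T_B ≈ 694 N

Weight W = 118 × 9.81 = 1158 N acts straight down.
Horizontal: T_A cos 61° = T_B cos 65°  →  T_A = 0.8717 T_B.
Vertical: T_A sin 61° + T_B sin 65° = 1158.
Substituting the horizontal relation into the vertical equation gives 1.669 T_B = 1158, so T_B = 693.7 N.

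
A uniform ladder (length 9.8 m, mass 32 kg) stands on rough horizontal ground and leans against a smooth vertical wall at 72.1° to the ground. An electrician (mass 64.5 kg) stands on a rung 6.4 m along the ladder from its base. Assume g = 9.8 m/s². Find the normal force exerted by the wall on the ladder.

N_wall ≈ 184 N

Torques about the foot: N_wall · 9.8 sin 72.1° = 32×9.8×4.9 cos 72.1° + 64.5×9.8×6.4 cos 72.1° → N_wall = 183.98 N.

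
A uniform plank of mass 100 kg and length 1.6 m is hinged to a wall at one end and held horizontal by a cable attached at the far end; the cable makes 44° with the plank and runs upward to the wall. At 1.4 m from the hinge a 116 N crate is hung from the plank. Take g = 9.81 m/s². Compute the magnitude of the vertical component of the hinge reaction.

|H_y| ≈ 505 N

Take torques about the hinge: T sin 44° · 1.6 = 100×9.81×0.8 + 116×1.4 = 947.2 N·m.
So T = 947.2 / (0.6947 × 1.6) = 852.22 N.
ΣF_y = 0: H_y = (100×9.81 + 116) − T sin 44° = 1097 − 592 = 505 N.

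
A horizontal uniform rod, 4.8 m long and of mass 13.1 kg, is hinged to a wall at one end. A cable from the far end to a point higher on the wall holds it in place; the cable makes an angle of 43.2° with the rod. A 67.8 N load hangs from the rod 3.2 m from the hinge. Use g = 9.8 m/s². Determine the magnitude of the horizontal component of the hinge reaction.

H_x ≈ 116 N

Take torques about the hinge: T sin 43.2° · 4.8 = 13.1×9.8×2.4 + 67.8×3.2 = 525.07 N·m.
So T = 525.07 / (0.6845 × 4.8) = 159.8 N.
ΣF_x = 0: H_x = T cos 43.2° = 116.49 N.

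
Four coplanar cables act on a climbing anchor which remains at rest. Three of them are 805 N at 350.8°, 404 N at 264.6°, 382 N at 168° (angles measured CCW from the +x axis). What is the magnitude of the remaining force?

Sum the known components: ΣF_x = 383 N, ΣF_y = -451.5 N.
For equilibrium the remaining force must supply (−ΣF_x, −ΣF_y) = (-383, 451.5) N.
Magnitude = √((-383)² + (451.5)²) = 592 N; direction = atan2(451.5, -383) = 130.3°.

F ≈ 592 N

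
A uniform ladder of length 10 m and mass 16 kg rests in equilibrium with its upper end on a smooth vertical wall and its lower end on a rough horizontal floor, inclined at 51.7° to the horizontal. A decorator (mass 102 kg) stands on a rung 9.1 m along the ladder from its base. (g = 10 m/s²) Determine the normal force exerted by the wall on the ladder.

N_wall ≈ 796 N

Torques about the foot: N_wall · 10 sin 51.7° = 16×10×5 cos 51.7° + 102×10×9.1 cos 51.7° → N_wall = 796.23 N.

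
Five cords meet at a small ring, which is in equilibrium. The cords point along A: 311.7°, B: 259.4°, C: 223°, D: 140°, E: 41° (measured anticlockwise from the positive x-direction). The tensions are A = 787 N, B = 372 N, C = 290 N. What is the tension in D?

Resolve: ΣF_x = 787 cos 311.7° + 372 cos 259.4° + 290 cos 223° + T_D cos 140° + T_E cos 41° = 0.
        ΣF_y = 787 sin 311.7° + 372 sin 259.4° + 290 sin 223° + T_D sin 140° + T_E sin 41° = 0.
The known terms sum to (243, -1151) N, so -0.7660 T_D + 0.7547 T_E = -243 and 0.6428 T_D + 0.6561 T_E = 1151.
Solving simultaneously: T_D = 1041 N, T_E = 734.6 N.

T_D ≈ 1040 N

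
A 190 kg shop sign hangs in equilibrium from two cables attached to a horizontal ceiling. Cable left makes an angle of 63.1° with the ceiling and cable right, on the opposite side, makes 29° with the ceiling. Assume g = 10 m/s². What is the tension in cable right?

T_right ≈ 860 N

Weight W = 190 × 10 = 1900 N acts straight down.
Horizontal: T_left cos 63.1° = T_right cos 29°  →  T_left = 1.933 T_right.
Vertical: T_left sin 63.1° + T_right sin 29° = 1900.
Substituting the horizontal relation into the vertical equation gives 2.209 T_right = 1900, so T_right = 860.2 N.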